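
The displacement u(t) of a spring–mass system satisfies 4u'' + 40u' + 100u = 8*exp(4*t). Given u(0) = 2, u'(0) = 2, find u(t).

u = 2*exp(4*t)/81 + 160*exp(-5*t)/81 + 106*t*exp(-5*t)/9

Divide through by 4: u'' + 10u' + 25u = 2*exp(4*t).
Characteristic equation r² + 10r + 25 = 0 has discriminant (10)² - 4·(25) = 0, so r = -5 is a repeated root.
Hence u_h = (C1 + C2*t)*exp(-5*t).
Try u_p = A*exp(4*t). Substituting into the equation and dividing by exp(4*t) gives A = 2/81, so u_p = 2*exp(4*t)/81.
General solution: u = 2*exp(4*t)/81 + C1*exp(-5*t) + C2*t*exp(-5*t).
Apply the initial conditions: u(0) = 2/81 + C1 = 2 and u'(0) = 8/81 + C2 - 5*C1 = 2. Solving gives C1 = 160/81, C2 = 106/9.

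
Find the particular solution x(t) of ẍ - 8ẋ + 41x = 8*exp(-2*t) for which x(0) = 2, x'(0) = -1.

Characteristic equation r² - 8r + 41 = 0 has discriminant (-8)² - 4·(41) = -100 < 0, so r = 4 ± 5i.
Hence x_h = C1*cos(5*t)*exp(4*t) + C2*exp(4*t)*sin(5*t).
Try x_p = A*exp(-2*t). Substituting into the equation and dividing by exp(-2*t) gives A = 8/61, so x_p = 8*exp(-2*t)/61.
General solution: x = 8*exp(-2*t)/61 + C1*cos(5*t)*exp(4*t) + C2*exp(4*t)*sin(5*t).
Apply the initial conditions: x(0) = 8/61 + C1 = 2 and x'(0) = -16/61 + 4*C1 + 5*C2 = -1. Solving gives C1 = 114/61, C2 = -501/305.

x = 8*exp(-2*t)/61 - 501*exp(4*t)*sin(5*t)/305 + 114*cos(5*t)*exp(4*t)/61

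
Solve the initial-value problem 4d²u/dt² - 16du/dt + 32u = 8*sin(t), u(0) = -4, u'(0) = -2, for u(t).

u = 8*cos(t)/65 + 14*sin(t)/65 - 268*cos(2*t)*exp(2*t)/65 + 196*exp(2*t)*sin(2*t)/65

Divide through by 4: u'' - 4u' + 8u = 2*sin(t).
Characteristic equation r² - 4r + 8 = 0 has discriminant (-4)² - 4·(8) = -16 < 0, so r = 2 ± 2i.
Hence u_h = C1*cos(2*t)*exp(2*t) + C2*exp(2*t)*sin(2*t).
Try u_p = A*cos(t) + B*sin(t). Substituting and equating the coefficients of cos(t) and sin(t) gives A = 8/65, B = 14/65, so u_p = 8*cos(t)/65 + 14*sin(t)/65.
General solution: u = 8*cos(t)/65 + 14*sin(t)/65 + C1*cos(2*t)*exp(2*t) + C2*exp(2*t)*sin(2*t).
Apply the initial conditions: u(0) = 8/65 + C1 = -4 and u'(0) = 14/65 + 2*C1 + 2*C2 = -2. Solving gives C1 = -268/65, C2 = 196/65.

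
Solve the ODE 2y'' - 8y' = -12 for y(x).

y = C2 + 3*x/2 + C1*exp(4*x)

Divide through by 2: y'' - 4y' = -6.
Characteristic equation r² - 4r = 0 factors as (r - 4)r = 0, so r = 4, 0.
Hence y_h = C1*exp(4*x) + C2.
Since 0 is a characteristic root (multiplicity 1), multiply the polynomial trial by x: try y_p = A0*x. Substituting and matching coefficients of each power of x gives A0 = 3/2, so y_p = 3*x/2.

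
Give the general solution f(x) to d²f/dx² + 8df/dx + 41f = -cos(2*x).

Characteristic equation r² + 8r + 41 = 0 has discriminant (8)² - 4·(41) = -100 < 0, so r = -4 ± 5i.
Hence f_h = C1*cos(5*x)*exp(-4*x) + C2*exp(-4*x)*sin(5*x).
Try f_p = A*cos(2*x) + B*sin(2*x). Substituting and equating the coefficients of cos(2x) and sin(2x) gives A = -37/1625, B = -16/1625, so f_p = -37*cos(2*x)/1625 - 16*sin(2*x)/1625.

f = -37*cos(2*x)/1625 - 16*sin(2*x)/1625 + C1*cos(5*x)*exp(-4*x) + C2*exp(-4*x)*sin(5*x)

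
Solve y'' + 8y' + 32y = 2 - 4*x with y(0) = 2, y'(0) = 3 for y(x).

Characteristic equation r² + 8r + 32 = 0 has discriminant (8)² - 4·(32) = -64 < 0, so r = -4 ± 4i.
Hence y_h = C1*cos(4*x)*exp(-4*x) + C2*exp(-4*x)*sin(4*x).
For the particular solution try y_p = A0 + A1*x. Substituting and matching coefficients of each power of x gives A0 = 3/32, A1 = -1/8, so y_p = 3/32 - x/8.
General solution: y = 3/32 - x/8 + C1*cos(4*x)*exp(-4*x) + C2*exp(-4*x)*sin(4*x).
Apply the initial conditions: y(0) = 3/32 + C1 = 2 and y'(0) = -1/8 - 4*C1 + 4*C2 = 3. Solving gives C1 = 61/32, C2 = 43/16.

y = 3/32 - x/8 + 43*exp(-4*x)*sin(4*x)/16 + 61*cos(4*x)*exp(-4*x)/32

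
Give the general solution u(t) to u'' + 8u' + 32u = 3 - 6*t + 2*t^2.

u = 37/256 - 7*t/32 + t**2/16 + C1*cos(4*t)*exp(-4*t) + C2*exp(-4*t)*sin(4*t)

Characteristic equation r² + 8r + 32 = 0 has discriminant (8)² - 4·(32) = -64 < 0, so r = -4 ± 4i.
Hence u_h = C1*cos(4*t)*exp(-4*t) + C2*exp(-4*t)*sin(4*t).
For the particular solution try u_p = A0 + A1*t + A2*t^2. Substituting and matching coefficients of each power of t gives A0 = 37/256, A1 = -7/32, A2 = 1/16, so u_p = 37/256 - 7*t/32 + t^2/16.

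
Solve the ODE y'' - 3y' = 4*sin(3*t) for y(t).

Characteristic equation r² - 3r = 0 factors as (r - 3)r = 0, so r = 3, 0.
Hence y_h = C1*exp(3*t) + C2.
Try y_p = A*cos(3*t) + B*sin(3*t). Substituting and equating the coefficients of cos(3t) and sin(3t) gives A = 2/9, B = -2/9, so y_p = -2*sin(3*t)/9 + 2*cos(3*t)/9.

y = C2 - 2*sin(3*t)/9 + 2*cos(3*t)/9 + C1*exp(3*t)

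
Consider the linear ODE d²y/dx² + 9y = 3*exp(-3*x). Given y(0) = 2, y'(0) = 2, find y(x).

y = exp(-3*x)/6 + 5*sin(3*x)/6 + 11*cos(3*x)/6

Characteristic equation r² + 9 = 0 has discriminant (0)² - 4·(9) = -36 < 0, so r = ± 3i.
Hence y_h = C1*cos(3*x) + C2*sin(3*x).
Try y_p = A*exp(-3*x). Substituting into the equation and dividing by exp(-3*x) gives A = 1/6, so y_p = exp(-3*x)/6.
General solution: y = exp(-3*x)/6 + C1*cos(3*x) + C2*sin(3*x).
Apply the initial conditions: y(0) = 1/6 + C1 = 2 and y'(0) = -1/2 + 3*C2 = 2. Solving gives C1 = 11/6, C2 = 5/6.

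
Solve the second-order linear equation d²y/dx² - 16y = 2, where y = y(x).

y = -1/8 + C1*exp(-4*x) + C2*exp(4*x)

Characteristic equation r² - 16 = 0 factors as (r + 4)(r - 4) = 0, so r = -4, 4.
Hence y_h = C1*exp(-4*x) + C2*exp(4*x).
For the particular solution try y_p = A0. Substituting and matching coefficients of each power of x gives A0 = -1/8, so y_p = -1/8.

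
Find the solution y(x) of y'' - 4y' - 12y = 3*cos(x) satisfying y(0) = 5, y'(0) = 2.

y = -39*cos(x)/185 - 12*sin(x)/185 + 73*exp(-2*x)/20 + 231*exp(6*x)/148

Characteristic equation r² - 4r - 12 = 0 factors as (r - 6)(r + 2) = 0, so r = 6, -2.
Hence y_h = C1*exp(6*x) + C2*exp(-2*x).
Try y_p = A*cos(x) + B*sin(x). Substituting and equating the coefficients of cos(x) and sin(x) gives A = -39/185, B = -12/185, so y_p = -39*cos(x)/185 - 12*sin(x)/185.
General solution: y = -39*cos(x)/185 - 12*sin(x)/185 + C1*exp(6*x) + C2*exp(-2*x).
Apply the initial conditions: y(0) = -39/185 + C1 + C2 = 5 and y'(0) = -12/185 - 2*C2 + 6*C1 = 2. Solving gives C1 = 231/148, C2 = 73/20.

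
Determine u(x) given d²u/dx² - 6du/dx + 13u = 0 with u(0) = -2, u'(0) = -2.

Characteristic equation r² - 6r + 13 = 0 has discriminant (-6)² - 4·(13) = -16 < 0, so r = 3 ± 2i.
Hence u_h = C1*cos(2*x)*exp(3*x) + C2*exp(3*x)*sin(2*x).
Apply the initial conditions: u(0) = C1 = -2 and u'(0) = 2*C2 + 3*C1 = -2. Solving gives C1 = -2, C2 = 2.

u = -2*cos(2*x)*exp(3*x) + 2*exp(3*x)*sin(2*x)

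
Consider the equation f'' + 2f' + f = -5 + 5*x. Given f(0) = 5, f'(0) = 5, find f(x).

Characteristic equation r² + 2r + 1 = 0 has discriminant (2)² - 4·(1) = 0, so r = -1 is a repeated root.
Hence f_h = (C1 + C2*x)*exp(-x).
For the particular solution try f_p = A0 + A1*x. Substituting and matching coefficients of each power of x gives A0 = -15, A1 = 5, so f_p = -15 + 5*x.
General solution: f = -15 + 5*x + C1*exp(-x) + C2*x*exp(-x).
Apply the initial conditions: f(0) = -15 + C1 = 5 and f'(0) = 5 + C2 - C1 = 5. Solving gives C1 = 20, C2 = 20.

f = -15 + 5*x + 20*exp(-x) + 20*x*exp(-x)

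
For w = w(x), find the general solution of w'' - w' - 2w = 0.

Characteristic equation r² - r - 2 = 0 factors as (r + 1)(r - 2) = 0, so r = -1, 2.
Hence w_h = C1*exp(-x) + C2*exp(2*x).

w = C1*exp(-x) + C2*exp(2*x)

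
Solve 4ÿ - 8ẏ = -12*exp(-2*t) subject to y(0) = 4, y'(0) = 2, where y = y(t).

Divide through by 4: y'' - 2y' = -3*exp(-2*t).
Characteristic equation r² - 2r = 0 factors as (r - 2)r = 0, so r = 2, 0.
Hence y_h = C1*exp(2*t) + C2.
Try y_p = A*exp(-2*t). Substituting into the equation and dividing by exp(-2*t) gives A = -3/8, so y_p = -3*exp(-2*t)/8.
General solution: y = C2 - 3*exp(-2*t)/8 + C1*exp(2*t).
Apply the initial conditions: y(0) = -3/8 + C1 + C2 = 4 and y'(0) = 3/4 + 2*C1 = 2. Solving gives C1 = 5/8, C2 = 15/4.

y = 15/4 - 3*exp(-2*t)/8 + 5*exp(2*t)/8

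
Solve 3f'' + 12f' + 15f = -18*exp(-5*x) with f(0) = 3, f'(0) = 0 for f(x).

Divide through by 3: f'' + 4f' + 5f = -6*exp(-5*x).
Characteristic equation r² + 4r + 5 = 0 has discriminant (4)² - 4·(5) = -4 < 0, so r = -2 ± i.
Hence f_h = C1*cos(x)*exp(-2*x) + C2*exp(-2*x)*sin(x).
Try f_p = A*exp(-5*x). Substituting into the equation and dividing by exp(-5*x) gives A = -3/5, so f_p = -3*exp(-5*x)/5.
General solution: f = -3*exp(-5*x)/5 + C1*cos(x)*exp(-2*x) + C2*exp(-2*x)*sin(x).
Apply the initial conditions: f(0) = -3/5 + C1 = 3 and f'(0) = 3 + C2 - 2*C1 = 0. Solving gives C1 = 18/5, C2 = 21/5.

f = -3*exp(-5*x)/5 + 18*cos(x)*exp(-2*x)/5 + 21*exp(-2*x)*sin(x)/5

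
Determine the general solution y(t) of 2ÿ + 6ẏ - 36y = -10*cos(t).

Divide through by 2: y'' + 3y' - 18y = -5*cos(t).
Characteristic equation r² + 3r - 18 = 0 factors as (r - 3)(r + 6) = 0, so r = 3, -6.
Hence y_h = C1*exp(3*t) + C2*exp(-6*t).
Try y_p = A*cos(t) + B*sin(t). Substituting and equating the coefficients of cos(t) and sin(t) gives A = 19/74, B = -3/74, so y_p = -3*sin(t)/74 + 19*cos(t)/74.

y = -3*sin(t)/74 + 19*cos(t)/74 + C1*exp(3*t) + C2*exp(-6*t)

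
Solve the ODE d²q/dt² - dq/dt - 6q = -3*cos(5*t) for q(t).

Characteristic equation r² - r - 6 = 0 factors as (r - 3)(r + 2) = 0, so r = 3, -2.
Hence q_h = C1*exp(3*t) + C2*exp(-2*t).
Try q_p = A*cos(5*t) + B*sin(5*t). Substituting and equating the coefficients of cos(5t) and sin(5t) gives A = 93/986, B = 15/986, so q_p = 15*sin(5*t)/986 + 93*cos(5*t)/986.

q = 15*sin(5*t)/986 + 93*cos(5*t)/986 + C1*exp(3*t) + C2*exp(-2*t)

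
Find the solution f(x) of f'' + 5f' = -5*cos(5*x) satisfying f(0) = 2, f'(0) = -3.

Characteristic equation r² + 5r = 0 factors as (r + 5)r = 0, so r = -5, 0.
Hence f_h = C1*exp(-5*x) + C2.
Try f_p = A*cos(5*x) + B*sin(5*x). Substituting and equating the coefficients of cos(5x) and sin(5x) gives A = 1/10, B = -1/10, so f_p = -sin(5*x)/10 + cos(5*x)/10.
General solution: f = C2 - sin(5*x)/10 + cos(5*x)/10 + C1*exp(-5*x).
Apply the initial conditions: f(0) = 1/10 + C1 + C2 = 2 and f'(0) = -1/2 - 5*C1 = -3. Solving gives C1 = 1/2, C2 = 7/5.

f = 7/5 + exp(-5*x)/2 - sin(5*x)/10 + cos(5*x)/10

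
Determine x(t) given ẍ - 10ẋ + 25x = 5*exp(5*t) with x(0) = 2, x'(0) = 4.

Characteristic equation r² - 10r + 25 = 0 has discriminant (-10)² - 4·(25) = 0, so r = 5 is a repeated root.
Hence x_h = (C1 + C2*t)*exp(5*t).
Since exp(5*t) solves the homogeneous equation (r = 5 is a root of multiplicity 2), multiply the trial by t^2. Try x_p = A*t^2*exp(5*t). Substituting into the equation and dividing by exp(5*t) gives A = 5/2, so x_p = 5*t^2*exp(5*t)/2.
General solution: x = C1*exp(5*t) + 5*t^2*exp(5*t)/2 + C2*t*exp(5*t).
Apply the initial conditions: x(0) = C1 = 2 and x'(0) = C2 + 5*C1 = 4. Solving gives C1 = 2, C2 = -6.

x = 2*exp(5*t) - 6*t*exp(5*t) + 5*t**2*exp(5*t)/2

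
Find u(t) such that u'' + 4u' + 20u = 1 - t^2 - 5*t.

u = 101/1000 - 23*t/100 - t**2/20 + C1*cos(4*t)*exp(-2*t) + C2*exp(-2*t)*sin(4*t)

Characteristic equation r² + 4r + 20 = 0 has discriminant (4)² - 4·(20) = -64 < 0, so r = -2 ± 4i.
Hence u_h = C1*cos(4*t)*exp(-2*t) + C2*exp(-2*t)*sin(4*t).
For the particular solution try u_p = A0 + A1*t + A2*t^2. Substituting and matching coefficients of each power of t gives A0 = 101/1000, A1 = -23/100, A2 = -1/20, so u_p = 101/1000 - 23*t/100 - t^2/20.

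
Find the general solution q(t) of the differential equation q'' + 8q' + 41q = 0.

Characteristic equation r² + 8r + 41 = 0 has discriminant (8)² - 4·(41) = -100 < 0, so r = -4 ± 5i.
Hence q_h = C1*cos(5*t)*exp(-4*t) + C2*exp(-4*t)*sin(5*t).

q = C1*cos(5*t)*exp(-4*t) + C2*exp(-4*t)*sin(5*t)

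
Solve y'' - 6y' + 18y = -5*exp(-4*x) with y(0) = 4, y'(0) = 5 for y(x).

Characteristic equation r² - 6r + 18 = 0 has discriminant (-6)² - 4·(18) = -36 < 0, so r = 3 ± 3i.
Hence y_h = C1*cos(3*x)*exp(3*x) + C2*exp(3*x)*sin(3*x).
Try y_p = A*exp(-4*x). Substituting into the equation and dividing by exp(-4*x) gives A = -5/58, so y_p = -5*exp(-4*x)/58.
General solution: y = -5*exp(-4*x)/58 + C1*cos(3*x)*exp(3*x) + C2*exp(3*x)*sin(3*x).
Apply the initial conditions: y(0) = -5/58 + C1 = 4 and y'(0) = 10/29 + 3*C1 + 3*C2 = 5. Solving gives C1 = 237/58, C2 = -147/58.

y = -5*exp(-4*x)/58 - 147*exp(3*x)*sin(3*x)/58 + 237*cos(3*x)*exp(3*x)/58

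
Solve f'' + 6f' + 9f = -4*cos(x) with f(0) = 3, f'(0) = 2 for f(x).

f = -8*cos(x)/25 - 6*sin(x)/25 + 83*exp(-3*x)/25 + 61*x*exp(-3*x)/5

Characteristic equation r² + 6r + 9 = 0 has discriminant (6)² - 4·(9) = 0, so r = -3 is a repeated root.
Hence f_h = (C1 + C2*x)*exp(-3*x).
Try f_p = A*cos(x) + B*sin(x). Substituting and equating the coefficients of cos(x) and sin(x) gives A = -8/25, B = -6/25, so f_p = -8*cos(x)/25 - 6*sin(x)/25.
General solution: f = -8*cos(x)/25 - 6*sin(x)/25 + C1*exp(-3*x) + C2*x*exp(-3*x).
Apply the initial conditions: f(0) = -8/25 + C1 = 3 and f'(0) = -6/25 + C2 - 3*C1 = 2. Solving gives C1 = 83/25, C2 = 61/5.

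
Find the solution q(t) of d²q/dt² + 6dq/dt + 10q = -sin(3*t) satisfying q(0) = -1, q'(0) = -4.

q = -sin(3*t)/325 + 18*cos(3*t)/325 - 2326*exp(-3*t)*sin(t)/325 - 343*cos(t)*exp(-3*t)/325

Characteristic equation r² + 6r + 10 = 0 has discriminant (6)² - 4·(10) = -4 < 0, so r = -3 ± i.
Hence q_h = C1*cos(t)*exp(-3*t) + C2*exp(-3*t)*sin(t).
Try q_p = A*cos(3*t) + B*sin(3*t). Substituting and equating the coefficients of cos(3t) and sin(3t) gives A = 18/325, B = -1/325, so q_p = -sin(3*t)/325 + 18*cos(3*t)/325.
General solution: q = -sin(3*t)/325 + 18*cos(3*t)/325 + C1*cos(t)*exp(-3*t) + C2*exp(-3*t)*sin(t).
Apply the initial conditions: q(0) = 18/325 + C1 = -1 and q'(0) = -3/325 + C2 - 3*C1 = -4. Solving gives C1 = -343/325, C2 = -2326/325.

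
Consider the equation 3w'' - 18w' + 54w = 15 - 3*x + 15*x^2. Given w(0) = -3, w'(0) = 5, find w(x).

w = 47/162 + 5*x**2/18 + 7*x/54 - 533*cos(3*x)*exp(3*x)/162 + 398*exp(3*x)*sin(3*x)/81

Divide through by 3: w'' - 6w' + 18w = 5 - x + 5*x^2.
Characteristic equation r² - 6r + 18 = 0 has discriminant (-6)² - 4·(18) = -36 < 0, so r = 3 ± 3i.
Hence w_h = C1*cos(3*x)*exp(3*x) + C2*exp(3*x)*sin(3*x).
For the particular solution try w_p = A0 + A1*x + A2*x^2. Substituting and matching coefficients of each power of x gives A0 = 47/162, A1 = 7/54, A2 = 5/18, so w_p = 47/162 + 5*x^2/18 + 7*x/54.
General solution: w = 47/162 + 5*x^2/18 + 7*x/54 + C1*cos(3*x)*exp(3*x) + C2*exp(3*x)*sin(3*x).
Apply the initial conditions: w(0) = 47/162 + C1 = -3 and w'(0) = 7/54 + 3*C1 + 3*C2 = 5. Solving gives C1 = -533/162, C2 = 398/81.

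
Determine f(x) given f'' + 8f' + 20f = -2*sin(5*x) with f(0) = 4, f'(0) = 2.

Characteristic equation r² + 8r + 20 = 0 has discriminant (8)² - 4·(20) = -16 < 0, so r = -4 ± 2i.
Hence f_h = C1*cos(2*x)*exp(-4*x) + C2*exp(-4*x)*sin(2*x).
Try f_p = A*cos(5*x) + B*sin(5*x). Substituting and equating the coefficients of cos(5x) and sin(5x) gives A = 16/325, B = 2/325, so f_p = 2*sin(5*x)/325 + 16*cos(5*x)/325.
General solution: f = 2*sin(5*x)/325 + 16*cos(5*x)/325 + C1*cos(2*x)*exp(-4*x) + C2*exp(-4*x)*sin(2*x).
Apply the initial conditions: f(0) = 16/325 + C1 = 4 and f'(0) = 2/65 - 4*C1 + 2*C2 = 2. Solving gives C1 = 1284/325, C2 = 2888/325.

f = 2*sin(5*x)/325 + 16*cos(5*x)/325 + 1284*cos(2*x)*exp(-4*x)/325 + 2888*exp(-4*x)*sin(2*x)/325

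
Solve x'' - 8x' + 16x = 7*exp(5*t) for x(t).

Characteristic equation r² - 8r + 16 = 0 has discriminant (-8)² - 4·(16) = 0, so r = 4 is a repeated root.
Hence x_h = (C1 + C2*t)*exp(4*t).
Try x_p = A*exp(5*t). Substituting into the equation and dividing by exp(5*t) gives A = 7, so x_p = 7*exp(5*t).

x = 7*exp(5*t) + C1*exp(4*t) + C2*t*exp(4*t)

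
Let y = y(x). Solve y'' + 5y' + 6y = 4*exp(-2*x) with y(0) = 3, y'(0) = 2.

Characteristic equation r² + 5r + 6 = 0 factors as (r + 3)(r + 2) = 0, so r = -3, -2.
Hence y_h = C1*exp(-3*x) + C2*exp(-2*x).
Since exp(-2*x) solves the homogeneous equation (r = -2 is a root of multiplicity 1), multiply the trial by x. Try y_p = A*x*exp(-2*x). Substituting into the equation and dividing by exp(-2*x) gives A = 4, so y_p = 4*x*exp(-2*x).
General solution: y = C1*exp(-3*x) + C2*exp(-2*x) + 4*x*exp(-2*x).
Apply the initial conditions: y(0) = C1 + C2 = 3 and y'(0) = 4 - 3*C1 - 2*C2 = 2. Solving gives C1 = -4, C2 = 7.

y = -4*exp(-3*x) + 7*exp(-2*x) + 4*x*exp(-2*x)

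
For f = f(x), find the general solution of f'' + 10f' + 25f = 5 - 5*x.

f = 7/25 - x/5 + C1*exp(-5*x) + C2*x*exp(-5*x)

Characteristic equation r² + 10r + 25 = 0 has discriminant (10)² - 4·(25) = 0, so r = -5 is a repeated root.
Hence f_h = (C1 + C2*x)*exp(-5*x).
For the particular solution try f_p = A0 + A1*x. Substituting and matching coefficients of each power of x gives A0 = 7/25, A1 = -1/5, so f_p = 7/25 - x/5.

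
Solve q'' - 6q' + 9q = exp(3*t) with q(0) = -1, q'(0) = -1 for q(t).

Characteristic equation r² - 6r + 9 = 0 has discriminant (-6)² - 4·(9) = 0, so r = 3 is a repeated root.
Hence q_h = (C1 + C2*t)*exp(3*t).
Since exp(3*t) solves the homogeneous equation (r = 3 is a root of multiplicity 2), multiply the trial by t^2. Try q_p = A*t^2*exp(3*t). Substituting into the equation and dividing by exp(3*t) gives A = 1/2, so q_p = t^2*exp(3*t)/2.
General solution: q = C1*exp(3*t) + t^2*exp(3*t)/2 + C2*t*exp(3*t).
Apply the initial conditions: q(0) = C1 = -1 and q'(0) = C2 + 3*C1 = -1. Solving gives C1 = -1, C2 = 2.

q = -exp(3*t) + t**2*exp(3*t)/2 + 2*t*exp(3*t)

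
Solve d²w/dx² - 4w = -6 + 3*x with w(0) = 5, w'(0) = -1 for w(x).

Characteristic equation r² - 4 = 0 factors as (r + 2)(r - 2) = 0, so r = -2, 2.
Hence w_h = C1*exp(-2*x) + C2*exp(2*x).
For the particular solution try w_p = A0 + A1*x. Substituting and matching coefficients of each power of x gives A0 = 3/2, A1 = -3/4, so w_p = 3/2 - 3*x/4.
General solution: w = 3/2 - 3*x/4 + C1*exp(-2*x) + C2*exp(2*x).
Apply the initial conditions: w(0) = 3/2 + C1 + C2 = 5 and w'(0) = -3/4 - 2*C1 + 2*C2 = -1. Solving gives C1 = 29/16, C2 = 27/16.

w = 3/2 - 3*x/4 + 27*exp(2*x)/16 + 29*exp(-2*x)/16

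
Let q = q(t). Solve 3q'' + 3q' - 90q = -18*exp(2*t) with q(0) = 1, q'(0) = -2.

Divide through by 3: q'' + q' - 30q = -6*exp(2*t).
Characteristic equation r² + r - 30 = 0 factors as (r - 5)(r + 6) = 0, so r = 5, -6.
Hence q_h = C1*exp(5*t) + C2*exp(-6*t).
Try q_p = A*exp(2*t). Substituting into the equation and dividing by exp(2*t) gives A = 1/4, so q_p = exp(2*t)/4.
General solution: q = exp(2*t)/4 + C1*exp(5*t) + C2*exp(-6*t).
Apply the initial conditions: q(0) = 1/4 + C1 + C2 = 1 and q'(0) = 1/2 - 6*C2 + 5*C1 = -2. Solving gives C1 = 2/11, C2 = 25/44.

q = exp(2*t)/4 + 2*exp(5*t)/11 + 25*exp(-6*t)/44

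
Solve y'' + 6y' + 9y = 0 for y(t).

y = C1*exp(-3*t) + C2*t*exp(-3*t)

Characteristic equation r² + 6r + 9 = 0 has discriminant (6)² - 4·(9) = 0, so r = -3 is a repeated root.
Hence y_h = (C1 + C2*t)*exp(-3*t).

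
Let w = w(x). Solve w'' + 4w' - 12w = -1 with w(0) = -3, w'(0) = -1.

Characteristic equation r² + 4r - 12 = 0 factors as (r - 2)(r + 6) = 0, so r = 2, -6.
Hence w_h = C1*exp(2*x) + C2*exp(-6*x).
For the particular solution try w_p = A0. Substituting and matching coefficients of each power of x gives A0 = 1/12, so w_p = 1/12.
General solution: w = 1/12 + C1*exp(2*x) + C2*exp(-6*x).
Apply the initial conditions: w(0) = 1/12 + C1 + C2 = -3 and w'(0) = -6*C2 + 2*C1 = -1. Solving gives C1 = -39/16, C2 = -31/48.

w = 1/12 - 39*exp(2*x)/16 - 31*exp(-6*x)/48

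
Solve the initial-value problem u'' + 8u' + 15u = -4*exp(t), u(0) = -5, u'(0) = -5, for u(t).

u = -29*exp(-3*t)/2 - exp(t)/6 + 29*exp(-5*t)/3

Characteristic equation r² + 8r + 15 = 0 factors as (r + 3)(r + 5) = 0, so r = -3, -5.
Hence u_h = C1*exp(-3*t) + C2*exp(-5*t).
Try u_p = A*exp(t). Substituting into the equation and dividing by exp(t) gives A = -1/6, so u_p = -exp(t)/6.
General solution: u = -exp(t)/6 + C1*exp(-3*t) + C2*exp(-5*t).
Apply the initial conditions: u(0) = -1/6 + C1 + C2 = -5 and u'(0) = -1/6 - 5*C2 - 3*C1 = -5. Solving gives C1 = -29/2, C2 = 29/3.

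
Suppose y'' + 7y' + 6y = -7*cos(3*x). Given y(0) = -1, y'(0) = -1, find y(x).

y = -63*exp(-x)/50 - 49*sin(3*x)/150 + 7*cos(3*x)/150 + 16*exp(-6*x)/75

Characteristic equation r² + 7r + 6 = 0 factors as (r + 6)(r + 1) = 0, so r = -6, -1.
Hence y_h = C1*exp(-6*x) + C2*exp(-x).
Try y_p = A*cos(3*x) + B*sin(3*x). Substituting and equating the coefficients of cos(3x) and sin(3x) gives A = 7/150, B = -49/150, so y_p = -49*sin(3*x)/150 + 7*cos(3*x)/150.
General solution: y = -49*sin(3*x)/150 + 7*cos(3*x)/150 + C1*exp(-6*x) + C2*exp(-x).
Apply the initial conditions: y(0) = 7/150 + C1 + C2 = -1 and y'(0) = -49/50 - C2 - 6*C1 = -1. Solving gives C1 = 16/75, C2 = -63/50.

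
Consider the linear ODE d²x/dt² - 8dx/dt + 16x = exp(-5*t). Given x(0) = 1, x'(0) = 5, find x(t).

Characteristic equation r² - 8r + 16 = 0 has discriminant (-8)² - 4·(16) = 0, so r = 4 is a repeated root.
Hence x_h = (C1 + C2*t)*exp(4*t).
Try x_p = A*exp(-5*t). Substituting into the equation and dividing by exp(-5*t) gives A = 1/81, so x_p = exp(-5*t)/81.
General solution: x = exp(-5*t)/81 + C1*exp(4*t) + C2*t*exp(4*t).
Apply the initial conditions: x(0) = 1/81 + C1 = 1 and x'(0) = -5/81 + C2 + 4*C1 = 5. Solving gives C1 = 80/81, C2 = 10/9.

x = exp(-5*t)/81 + 80*exp(4*t)/81 + 10*t*exp(4*t)/9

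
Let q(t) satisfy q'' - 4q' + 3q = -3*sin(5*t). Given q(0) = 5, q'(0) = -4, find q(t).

q = -321*exp(3*t)/68 - 15*cos(5*t)/221 + 33*sin(5*t)/442 + 509*exp(t)/52

Characteristic equation r² - 4r + 3 = 0 factors as (r - 3)(r - 1) = 0, so r = 3, 1.
Hence q_h = C1*exp(3*t) + C2*exp(t).
Try q_p = A*cos(5*t) + B*sin(5*t). Substituting and equating the coefficients of cos(5t) and sin(5t) gives A = -15/221, B = 33/442, so q_p = -15*cos(5*t)/221 + 33*sin(5*t)/442.
General solution: q = -15*cos(5*t)/221 + 33*sin(5*t)/442 + C1*exp(3*t) + C2*exp(t).
Apply the initial conditions: q(0) = -15/221 + C1 + C2 = 5 and q'(0) = 165/442 + C2 + 3*C1 = -4. Solving gives C1 = -321/68, C2 = 509/52.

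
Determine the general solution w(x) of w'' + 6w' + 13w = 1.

w = 1/13 + C1*cos(2*x)*exp(-3*x) + C2*exp(-3*x)*sin(2*x)

Characteristic equation r² + 6r + 13 = 0 has discriminant (6)² - 4·(13) = -16 < 0, so r = -3 ± 2i.
Hence w_h = C1*cos(2*x)*exp(-3*x) + C2*exp(-3*x)*sin(2*x).
For the particular solution try w_p = A0. Substituting and matching coefficients of each power of x gives A0 = 1/13, so w_p = 1/13.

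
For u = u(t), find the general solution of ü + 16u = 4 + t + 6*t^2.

u = 13/64 + t/16 + 3*t**2/8 + C1*cos(4*t) + C2*sin(4*t)

Characteristic equation r² + 16 = 0 has discriminant (0)² - 4·(16) = -64 < 0, so r = ± 4i.
Hence u_h = C1*cos(4*t) + C2*sin(4*t).
For the particular solution try u_p = A0 + A1*t + A2*t^2. Substituting and matching coefficients of each power of t gives A0 = 13/64, A1 = 1/16, A2 = 3/8, so u_p = 13/64 + t/16 + 3*t^2/8.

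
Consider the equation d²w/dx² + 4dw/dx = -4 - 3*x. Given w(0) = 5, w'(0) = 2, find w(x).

w = 365/64 - 45*exp(-4*x)/64 - 13*x/16 - 3*x**2/8

Characteristic equation r² + 4r = 0 factors as (r + 4)r = 0, so r = -4, 0.
Hence w_h = C1*exp(-4*x) + C2.
Since 0 is a characteristic root (multiplicity 1), multiply the polynomial trial by x: try w_p = x*(A0 + A1*x). Substituting and matching coefficients of each power of x gives A0 = -13/16, A1 = -3/8, so w_p = -13*x/16 - 3*x^2/8.
General solution: w = C2 - 13*x/16 - 3*x^2/8 + C1*exp(-4*x).
Apply the initial conditions: w(0) = C1 + C2 = 5 and w'(0) = -13/16 - 4*C1 = 2. Solving gives C1 = -45/64, C2 = 365/64.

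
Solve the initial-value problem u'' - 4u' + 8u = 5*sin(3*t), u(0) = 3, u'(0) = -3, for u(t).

Characteristic equation r² - 4r + 8 = 0 has discriminant (-4)² - 4·(8) = -16 < 0, so r = 2 ± 2i.
Hence u_h = C1*cos(2*t)*exp(2*t) + C2*exp(2*t)*sin(2*t).
Try u_p = A*cos(3*t) + B*sin(3*t). Substituting and equating the coefficients of cos(3t) and sin(3t) gives A = 12/29, B = -1/29, so u_p = -sin(3*t)/29 + 12*cos(3*t)/29.
General solution: u = -sin(3*t)/29 + 12*cos(3*t)/29 + C1*cos(2*t)*exp(2*t) + C2*exp(2*t)*sin(2*t).
Apply the initial conditions: u(0) = 12/29 + C1 = 3 and u'(0) = -3/29 + 2*C1 + 2*C2 = -3. Solving gives C1 = 75/29, C2 = -117/29.

u = -sin(3*t)/29 + 12*cos(3*t)/29 - 117*exp(2*t)*sin(2*t)/29 + 75*cos(2*t)*exp(2*t)/29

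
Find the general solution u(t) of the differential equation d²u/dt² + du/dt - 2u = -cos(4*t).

Characteristic equation r² + r - 2 = 0 factors as (r + 2)(r - 1) = 0, so r = -2, 1.
Hence u_h = C1*exp(-2*t) + C2*exp(t).
Try u_p = A*cos(4*t) + B*sin(4*t). Substituting and equating the coefficients of cos(4t) and sin(4t) gives A = 9/170, B = -1/85, so u_p = -sin(4*t)/85 + 9*cos(4*t)/170.

u = -sin(4*t)/85 + 9*cos(4*t)/170 + C1*exp(-2*t) + C2*exp(t)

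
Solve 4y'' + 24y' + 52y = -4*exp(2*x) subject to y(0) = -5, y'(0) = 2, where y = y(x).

Divide through by 4: y'' + 6y' + 13y = -exp(2*x).
Characteristic equation r² + 6r + 13 = 0 has discriminant (6)² - 4·(13) = -16 < 0, so r = -3 ± 2i.
Hence y_h = C1*cos(2*x)*exp(-3*x) + C2*exp(-3*x)*sin(2*x).
Try y_p = A*exp(2*x). Substituting into the equation and dividing by exp(2*x) gives A = -1/29, so y_p = -exp(2*x)/29.
General solution: y = -exp(2*x)/29 + C1*cos(2*x)*exp(-3*x) + C2*exp(-3*x)*sin(2*x).
Apply the initial conditions: y(0) = -1/29 + C1 = -5 and y'(0) = -2/29 - 3*C1 + 2*C2 = 2. Solving gives C1 = -144/29, C2 = -186/29.

y = -exp(2*x)/29 - 186*exp(-3*x)*sin(2*x)/29 - 144*cos(2*x)*exp(-3*x)/29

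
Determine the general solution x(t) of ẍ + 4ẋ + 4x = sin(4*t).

x = -3*sin(4*t)/100 - cos(4*t)/25 + C1*exp(-2*t) + C2*t*exp(-2*t)

Characteristic equation r² + 4r + 4 = 0 has discriminant (4)² - 4·(4) = 0, so r = -2 is a repeated root.
Hence x_h = (C1 + C2*t)*exp(-2*t).
Try x_p = A*cos(4*t) + B*sin(4*t). Substituting and equating the coefficients of cos(4t) and sin(4t) gives A = -1/25, B = -3/100, so x_p = -3*sin(4*t)/100 - cos(4*t)/25.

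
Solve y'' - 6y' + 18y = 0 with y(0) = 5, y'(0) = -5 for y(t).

y = 5*cos(3*t)*exp(3*t) - 20*exp(3*t)*sin(3*t)/3

Characteristic equation r² - 6r + 18 = 0 has discriminant (-6)² - 4·(18) = -36 < 0, so r = 3 ± 3i.
Hence y_h = C1*cos(3*t)*exp(3*t) + C2*exp(3*t)*sin(3*t).
Apply the initial conditions: y(0) = C1 = 5 and y'(0) = 3*C1 + 3*C2 = -5. Solving gives C1 = 5, C2 = -20/3.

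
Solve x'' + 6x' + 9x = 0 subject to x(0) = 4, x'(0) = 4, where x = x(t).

Characteristic equation r² + 6r + 9 = 0 has discriminant (6)² - 4·(9) = 0, so r = -3 is a repeated root.
Hence x_h = (C1 + C2*t)*exp(-3*t).
Apply the initial conditions: x(0) = C1 = 4 and x'(0) = C2 - 3*C1 = 4. Solving gives C1 = 4, C2 = 16.

x = 4*exp(-3*t) + 16*t*exp(-3*t)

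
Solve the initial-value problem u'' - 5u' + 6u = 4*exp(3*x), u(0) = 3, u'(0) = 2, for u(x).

u = -8*exp(3*x) + 11*exp(2*x) + 4*x*exp(3*x)

Characteristic equation r² - 5r + 6 = 0 factors as (r - 3)(r - 2) = 0, so r = 3, 2.
Hence u_h = C1*exp(3*x) + C2*exp(2*x).
Since exp(3*x) solves the homogeneous equation (r = 3 is a root of multiplicity 1), multiply the trial by x. Try u_p = A*x*exp(3*x). Substituting into the equation and dividing by exp(3*x) gives A = 4, so u_p = 4*x*exp(3*x).
General solution: u = C1*exp(3*x) + C2*exp(2*x) + 4*x*exp(3*x).
Apply the initial conditions: u(0) = C1 + C2 = 3 and u'(0) = 4 + 2*C2 + 3*C1 = 2. Solving gives C1 = -8, C2 = 11.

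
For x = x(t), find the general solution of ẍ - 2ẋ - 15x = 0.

Characteristic equation r² - 2r - 15 = 0 factors as (r + 3)(r - 5) = 0, so r = -3, 5.
Hence x_h = C1*exp(-3*t) + C2*exp(5*t).

x = C1*exp(-3*t) + C2*exp(5*t)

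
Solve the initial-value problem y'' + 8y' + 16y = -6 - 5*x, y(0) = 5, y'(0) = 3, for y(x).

Characteristic equation r² + 8r + 16 = 0 has discriminant (8)² - 4·(16) = 0, so r = -4 is a repeated root.
Hence y_h = (C1 + C2*x)*exp(-4*x).
For the particular solution try y_p = A0 + A1*x. Substituting and matching coefficients of each power of x gives A0 = -7/32, A1 = -5/16, so y_p = -7/32 - 5*x/16.
General solution: y = -7/32 - 5*x/16 + C1*exp(-4*x) + C2*x*exp(-4*x).
Apply the initial conditions: y(0) = -7/32 + C1 = 5 and y'(0) = -5/16 + C2 - 4*C1 = 3. Solving gives C1 = 167/32, C2 = 387/16.

y = -7/32 - 5*x/16 + 167*exp(-4*x)/32 + 387*x*exp(-4*x)/16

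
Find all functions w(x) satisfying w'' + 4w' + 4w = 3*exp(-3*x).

w = 3*exp(-3*x) + C1*exp(-2*x) + C2*x*exp(-2*x)

Characteristic equation r² + 4r + 4 = 0 has discriminant (4)² - 4·(4) = 0, so r = -2 is a repeated root.
Hence w_h = (C1 + C2*x)*exp(-2*x).
Try w_p = A*exp(-3*x). Substituting into the equation and dividing by exp(-3*x) gives A = 3, so w_p = 3*exp(-3*x).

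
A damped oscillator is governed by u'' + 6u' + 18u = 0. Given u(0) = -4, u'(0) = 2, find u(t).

u = -4*cos(3*t)*exp(-3*t) - 10*exp(-3*t)*sin(3*t)/3

Characteristic equation r² + 6r + 18 = 0 has discriminant (6)² - 4·(18) = -36 < 0, so r = -3 ± 3i.
Hence u_h = C1*cos(3*t)*exp(-3*t) + C2*exp(-3*t)*sin(3*t).
Apply the initial conditions: u(0) = C1 = -4 and u'(0) = -3*C1 + 3*C2 = 2. Solving gives C1 = -4, C2 = -10/3.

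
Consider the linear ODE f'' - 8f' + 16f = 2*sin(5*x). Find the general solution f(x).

Characteristic equation r² - 8r + 16 = 0 has discriminant (-8)² - 4·(16) = 0, so r = 4 is a repeated root.
Hence f_h = (C1 + C2*x)*exp(4*x).
Try f_p = A*cos(5*x) + B*sin(5*x). Substituting and equating the coefficients of cos(5x) and sin(5x) gives A = 80/1681, B = -18/1681, so f_p = -18*sin(5*x)/1681 + 80*cos(5*x)/1681.

f = -18*sin(5*x)/1681 + 80*cos(5*x)/1681 + C1*exp(4*x) + C2*x*exp(4*x)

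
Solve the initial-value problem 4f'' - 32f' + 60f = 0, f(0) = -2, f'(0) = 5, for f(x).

Divide through by 4: f'' - 8f' + 15f = 0.
Characteristic equation r² - 8r + 15 = 0 factors as (r - 5)(r - 3) = 0, so r = 5, 3.
Hence f_h = C1*exp(5*x) + C2*exp(3*x).
Apply the initial conditions: f(0) = C1 + C2 = -2 and f'(0) = 3*C2 + 5*C1 = 5. Solving gives C1 = 11/2, C2 = -15/2.

f = -15*exp(3*x)/2 + 11*exp(5*x)/2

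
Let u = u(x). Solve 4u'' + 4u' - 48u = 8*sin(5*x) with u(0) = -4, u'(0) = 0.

Divide through by 4: u'' + u' - 12u = 2*sin(5*x).
Characteristic equation r² + r - 12 = 0 factors as (r + 4)(r - 3) = 0, so r = -4, 3.
Hence u_h = C1*exp(-4*x) + C2*exp(3*x).
Try u_p = A*cos(5*x) + B*sin(5*x). Substituting and equating the coefficients of cos(5x) and sin(5x) gives A = -5/697, B = -37/697, so u_p = -37*sin(5*x)/697 - 5*cos(5*x)/697.
General solution: u = -37*sin(5*x)/697 - 5*cos(5*x)/697 + C1*exp(-4*x) + C2*exp(3*x).
Apply the initial conditions: u(0) = -5/697 + C1 + C2 = -4 and u'(0) = -185/697 - 4*C1 + 3*C2 = 0. Solving gives C1 = -502/287, C2 = -267/119.

u = -502*exp(-4*x)/287 - 267*exp(3*x)/119 - 37*sin(5*x)/697 - 5*cos(5*x)/697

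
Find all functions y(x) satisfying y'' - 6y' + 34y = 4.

y = 2/17 + C1*cos(5*x)*exp(3*x) + C2*exp(3*x)*sin(5*x)

Characteristic equation r² - 6r + 34 = 0 has discriminant (-6)² - 4·(34) = -100 < 0, so r = 3 ± 5i.
Hence y_h = C1*cos(5*x)*exp(3*x) + C2*exp(3*x)*sin(5*x).
For the particular solution try y_p = A0. Substituting and matching coefficients of each power of x gives A0 = 2/17, so y_p = 2/17.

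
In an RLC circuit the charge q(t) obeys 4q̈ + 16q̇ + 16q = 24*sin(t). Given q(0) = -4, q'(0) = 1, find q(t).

Divide through by 4: q'' + 4q' + 4q = 6*sin(t).
Characteristic equation r² + 4r + 4 = 0 has discriminant (4)² - 4·(4) = 0, so r = -2 is a repeated root.
Hence q_h = (C1 + C2*t)*exp(-2*t).
Try q_p = A*cos(t) + B*sin(t). Substituting and equating the coefficients of cos(t) and sin(t) gives A = -24/25, B = 18/25, so q_p = -24*cos(t)/25 + 18*sin(t)/25.
General solution: q = -24*cos(t)/25 + 18*sin(t)/25 + C1*exp(-2*t) + C2*t*exp(-2*t).
Apply the initial conditions: q(0) = -24/25 + C1 = -4 and q'(0) = 18/25 + C2 - 2*C1 = 1. Solving gives C1 = -76/25, C2 = -29/5.

q = -76*exp(-2*t)/25 - 24*cos(t)/25 + 18*sin(t)/25 - 29*t*exp(-2*t)/5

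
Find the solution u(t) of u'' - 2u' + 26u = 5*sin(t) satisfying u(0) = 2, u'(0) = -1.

Characteristic equation r² - 2r + 26 = 0 has discriminant (-2)² - 4·(26) = -100 < 0, so r = 1 ± 5i.
Hence u_h = C1*cos(5*t)*exp(t) + C2*exp(t)*sin(5*t).
Try u_p = A*cos(t) + B*sin(t). Substituting and equating the coefficients of cos(t) and sin(t) gives A = 10/629, B = 125/629, so u_p = 10*cos(t)/629 + 125*sin(t)/629.
General solution: u = 10*cos(t)/629 + 125*sin(t)/629 + C1*cos(5*t)*exp(t) + C2*exp(t)*sin(5*t).
Apply the initial conditions: u(0) = 10/629 + C1 = 2 and u'(0) = 125/629 + C1 + 5*C2 = -1. Solving gives C1 = 1248/629, C2 = -2002/3145.

u = 10*cos(t)/629 + 125*sin(t)/629 - 2002*exp(t)*sin(5*t)/3145 + 1248*cos(5*t)*exp(t)/629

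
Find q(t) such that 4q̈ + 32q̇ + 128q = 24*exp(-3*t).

Divide through by 4: q'' + 8q' + 32q = 6*exp(-3*t).
Characteristic equation r² + 8r + 32 = 0 has discriminant (8)² - 4·(32) = -64 < 0, so r = -4 ± 4i.
Hence q_h = C1*cos(4*t)*exp(-4*t) + C2*exp(-4*t)*sin(4*t).
Try q_p = A*exp(-3*t). Substituting into the equation and dividing by exp(-3*t) gives A = 6/17, so q_p = 6*exp(-3*t)/17.

q = 6*exp(-3*t)/17 + C1*cos(4*t)*exp(-4*t) + C2*exp(-4*t)*sin(4*t)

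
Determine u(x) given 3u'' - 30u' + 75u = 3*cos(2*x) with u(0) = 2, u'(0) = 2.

u = -20*sin(2*x)/841 + 21*cos(2*x)/841 + 1661*exp(5*x)/841 - 227*x*exp(5*x)/29

Divide through by 3: u'' - 10u' + 25u = cos(2*x).
Characteristic equation r² - 10r + 25 = 0 has discriminant (-10)² - 4·(25) = 0, so r = 5 is a repeated root.
Hence u_h = (C1 + C2*x)*exp(5*x).
Try u_p = A*cos(2*x) + B*sin(2*x). Substituting and equating the coefficients of cos(2x) and sin(2x) gives A = 21/841, B = -20/841, so u_p = -20*sin(2*x)/841 + 21*cos(2*x)/841.
General solution: u = -20*sin(2*x)/841 + 21*cos(2*x)/841 + C1*exp(5*x) + C2*x*exp(5*x).
Apply the initial conditions: u(0) = 21/841 + C1 = 2 and u'(0) = -40/841 + C2 + 5*C1 = 2. Solving gives C1 = 1661/841, C2 = -227/29.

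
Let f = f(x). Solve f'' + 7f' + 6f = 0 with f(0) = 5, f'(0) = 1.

f = -6*exp(-6*x)/5 + 31*exp(-x)/5

Characteristic equation r² + 7r + 6 = 0 factors as (r + 6)(r + 1) = 0, so r = -6, -1.
Hence f_h = C1*exp(-6*x) + C2*exp(-x).
Apply the initial conditions: f(0) = C1 + C2 = 5 and f'(0) = -C2 - 6*C1 = 1. Solving gives C1 = -6/5, C2 = 31/5.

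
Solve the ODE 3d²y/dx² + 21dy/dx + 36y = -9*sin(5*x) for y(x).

y = 39*sin(5*x)/1394 + 105*cos(5*x)/1394 + C1*exp(-4*x) + C2*exp(-3*x)

Divide through by 3: y'' + 7y' + 12y = -3*sin(5*x).
Characteristic equation r² + 7r + 12 = 0 factors as (r + 4)(r + 3) = 0, so r = -4, -3.
Hence y_h = C1*exp(-4*x) + C2*exp(-3*x).
Try y_p = A*cos(5*x) + B*sin(5*x). Substituting and equating the coefficients of cos(5x) and sin(5x) gives A = 105/1394, B = 39/1394, so y_p = 39*sin(5*x)/1394 + 105*cos(5*x)/1394.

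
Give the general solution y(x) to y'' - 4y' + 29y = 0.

y = C1*cos(5*x)*exp(2*x) + C2*exp(2*x)*sin(5*x)

Characteristic equation r² - 4r + 29 = 0 has discriminant (-4)² - 4·(29) = -100 < 0, so r = 2 ± 5i.
Hence y_h = C1*cos(5*x)*exp(2*x) + C2*exp(2*x)*sin(5*x).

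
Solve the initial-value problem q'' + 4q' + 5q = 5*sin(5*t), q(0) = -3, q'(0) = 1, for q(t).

Characteristic equation r² + 4r + 5 = 0 has discriminant (4)² - 4·(5) = -4 < 0, so r = -2 ± i.
Hence q_h = C1*cos(t)*exp(-2*t) + C2*exp(-2*t)*sin(t).
Try q_p = A*cos(5*t) + B*sin(5*t). Substituting and equating the coefficients of cos(5t) and sin(5t) gives A = -1/8, B = -1/8, so q_p = -cos(5*t)/8 - sin(5*t)/8.
General solution: q = -cos(5*t)/8 - sin(5*t)/8 + C1*cos(t)*exp(-2*t) + C2*exp(-2*t)*sin(t).
Apply the initial conditions: q(0) = -1/8 + C1 = -3 and q'(0) = -5/8 + C2 - 2*C1 = 1. Solving gives C1 = -23/8, C2 = -33/8.

q = -cos(5*t)/8 - sin(5*t)/8 - 33*exp(-2*t)*sin(t)/8 - 23*cos(t)*exp(-2*t)/8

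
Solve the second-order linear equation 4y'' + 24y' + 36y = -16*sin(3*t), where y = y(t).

Divide through by 4: y'' + 6y' + 9y = -4*sin(3*t).
Characteristic equation r² + 6r + 9 = 0 has discriminant (6)² - 4·(9) = 0, so r = -3 is a repeated root.
Hence y_h = (C1 + C2*t)*exp(-3*t).
Try y_p = A*cos(3*t) + B*sin(3*t). Substituting and equating the coefficients of cos(3t) and sin(3t) gives A = 2/9, B = 0, so y_p = 2*cos(3*t)/9.

y = 2*cos(3*t)/9 + C1*exp(-3*t) + C2*t*exp(-3*t)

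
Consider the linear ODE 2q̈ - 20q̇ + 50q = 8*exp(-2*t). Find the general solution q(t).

q = 4*exp(-2*t)/49 + C1*exp(5*t) + C2*t*exp(5*t)

Divide through by 2: q'' - 10q' + 25q = 4*exp(-2*t).
Characteristic equation r² - 10r + 25 = 0 has discriminant (-10)² - 4·(25) = 0, so r = 5 is a repeated root.
Hence q_h = (C1 + C2*t)*exp(5*t).
Try q_p = A*exp(-2*t). Substituting into the equation and dividing by exp(-2*t) gives A = 4/49, so q_p = 4*exp(-2*t)/49.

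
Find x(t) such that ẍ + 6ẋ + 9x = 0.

Characteristic equation r² + 6r + 9 = 0 has discriminant (6)² - 4·(9) = 0, so r = -3 is a repeated root.
Hence x_h = (C1 + C2*t)*exp(-3*t).

x = C1*exp(-3*t) + C2*t*exp(-3*t)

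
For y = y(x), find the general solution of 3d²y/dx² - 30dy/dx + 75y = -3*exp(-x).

Divide through by 3: y'' - 10y' + 25y = -exp(-x).
Characteristic equation r² - 10r + 25 = 0 has discriminant (-10)² - 4·(25) = 0, so r = 5 is a repeated root.
Hence y_h = (C1 + C2*x)*exp(5*x).
Try y_p = A*exp(-x). Substituting into the equation and dividing by exp(-x) gives A = -1/36, so y_p = -exp(-x)/36.

y = -exp(-x)/36 + C1*exp(5*x) + C2*x*exp(5*x)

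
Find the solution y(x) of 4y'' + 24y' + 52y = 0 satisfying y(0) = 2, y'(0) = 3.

y = 2*cos(2*x)*exp(-3*x) + 9*exp(-3*x)*sin(2*x)/2

Divide through by 4: y'' + 6y' + 13y = 0.
Characteristic equation r² + 6r + 13 = 0 has discriminant (6)² - 4·(13) = -16 < 0, so r = -3 ± 2i.
Hence y_h = C1*cos(2*x)*exp(-3*x) + C2*exp(-3*x)*sin(2*x).
Apply the initial conditions: y(0) = C1 = 2 and y'(0) = -3*C1 + 2*C2 = 3. Solving gives C1 = 2, C2 = 9/2.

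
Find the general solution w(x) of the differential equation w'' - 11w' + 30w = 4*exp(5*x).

w = C1*exp(5*x) + C2*exp(6*x) - 4*x*exp(5*x)

Characteristic equation r² - 11r + 30 = 0 factors as (r - 5)(r - 6) = 0, so r = 5, 6.
Hence w_h = C1*exp(5*x) + C2*exp(6*x).
Since exp(5*x) solves the homogeneous equation (r = 5 is a root of multiplicity 1), multiply the trial by x. Try w_p = A*x*exp(5*x). Substituting into the equation and dividing by exp(5*x) gives A = -4, so w_p = -4*x*exp(5*x).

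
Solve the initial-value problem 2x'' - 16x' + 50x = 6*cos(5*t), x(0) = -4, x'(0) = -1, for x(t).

Divide through by 2: x'' - 8x' + 25x = 3*cos(5*t).
Characteristic equation r² - 8r + 25 = 0 has discriminant (-8)² - 4·(25) = -36 < 0, so r = 4 ± 3i.
Hence x_h = C1*cos(3*t)*exp(4*t) + C2*exp(4*t)*sin(3*t).
Try x_p = A*cos(5*t) + B*sin(5*t). Substituting and equating the coefficients of cos(5t) and sin(5t) gives A = 0, B = -3/40, so x_p = -3*sin(5*t)/40.
General solution: x = -3*sin(5*t)/40 + C1*cos(3*t)*exp(4*t) + C2*exp(4*t)*sin(3*t).
Apply the initial conditions: x(0) = C1 = -4 and x'(0) = -3/8 + 3*C2 + 4*C1 = -1. Solving gives C1 = -4, C2 = 41/8.

x = -3*sin(5*t)/40 - 4*cos(3*t)*exp(4*t) + 41*exp(4*t)*sin(3*t)/8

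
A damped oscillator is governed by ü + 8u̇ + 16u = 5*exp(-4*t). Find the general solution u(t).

Characteristic equation r² + 8r + 16 = 0 has discriminant (8)² - 4·(16) = 0, so r = -4 is a repeated root.
Hence u_h = (C1 + C2*t)*exp(-4*t).
Since exp(-4*t) solves the homogeneous equation (r = -4 is a root of multiplicity 2), multiply the trial by t^2. Try u_p = A*t^2*exp(-4*t). Substituting into the equation and dividing by exp(-4*t) gives A = 5/2, so u_p = 5*t^2*exp(-4*t)/2.

u = C1*exp(-4*t) + 5*t**2*exp(-4*t)/2 + C2*t*exp(-4*t)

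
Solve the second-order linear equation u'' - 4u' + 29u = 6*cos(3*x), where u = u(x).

Characteristic equation r² - 4r + 29 = 0 has discriminant (-4)² - 4·(29) = -100 < 0, so r = 2 ± 5i.
Hence u_h = C1*cos(5*x)*exp(2*x) + C2*exp(2*x)*sin(5*x).
Try u_p = A*cos(3*x) + B*sin(3*x). Substituting and equating the coefficients of cos(3x) and sin(3x) gives A = 15/68, B = -9/68, so u_p = -9*sin(3*x)/68 + 15*cos(3*x)/68.

u = -9*sin(3*x)/68 + 15*cos(3*x)/68 + C1*cos(5*x)*exp(2*x) + C2*exp(2*x)*sin(5*x)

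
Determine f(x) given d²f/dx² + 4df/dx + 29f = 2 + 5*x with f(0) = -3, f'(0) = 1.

f = 38/841 + 5*x/29 - 4426*exp(-2*x)*sin(5*x)/4205 - 2561*cos(5*x)*exp(-2*x)/841

Characteristic equation r² + 4r + 29 = 0 has discriminant (4)² - 4·(29) = -100 < 0, so r = -2 ± 5i.
Hence f_h = C1*cos(5*x)*exp(-2*x) + C2*exp(-2*x)*sin(5*x).
For the particular solution try f_p = A0 + A1*x. Substituting and matching coefficients of each power of x gives A0 = 38/841, A1 = 5/29, so f_p = 38/841 + 5*x/29.
General solution: f = 38/841 + 5*x/29 + C1*cos(5*x)*exp(-2*x) + C2*exp(-2*x)*sin(5*x).
Apply the initial conditions: f(0) = 38/841 + C1 = -3 and f'(0) = 5/29 - 2*C1 + 5*C2 = 1. Solving gives C1 = -2561/841, C2 = -4426/4205.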